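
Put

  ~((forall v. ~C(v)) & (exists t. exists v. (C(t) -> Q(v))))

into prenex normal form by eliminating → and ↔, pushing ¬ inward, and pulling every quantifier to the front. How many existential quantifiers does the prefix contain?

1

Rewrite implications/biconditionals: A → B as ¬A ∨ B.
  ~((forall v. ~C(v)) & (exists t. exists v. (~C(t) | Q(v))))
Drive negations inward (¬∀x A ≡ ∃x ¬A, ¬∃x A ≡ ∀x ¬A, De Morgan for ∧/∨):
  (exists v. C(v)) | (forall t. forall v. (C(t) & ~Q(v)))
Rename bound variables to avoid capture: v↦x1.
  (exists v. C(v)) | (forall t. forall x1. (C(t) & ~Q(x1)))
Extract every quantifier outward, since the variables are now distinct and don't occur free across branches:
  exists v. forall t. forall x1. (C(v) | C(t) & ~Q(x1))
The prefix is exists v forall t forall x1: 2 universal, 1 existential.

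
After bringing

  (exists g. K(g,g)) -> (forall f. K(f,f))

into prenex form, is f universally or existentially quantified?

Rewrite implications/biconditionals: A → B as ¬A ∨ B.
  ~(exists g. K(g,g)) | (forall f. K(f,f))
Drive negations inward (¬∀x A ≡ ∃x ¬A, ¬∃x A ≡ ∀x ¬A, De Morgan for ∧/∨):
  (forall g. ~K(g,g)) | (forall f. K(f,f))
All bound variables are already distinct, so no renaming is needed.
Extract every quantifier outward, since the variables are now distinct and don't occur free across branches:
  forall g. forall f. (~K(g,g) | K(f,f))
The quantifier forall f sits under an even number of negations (counting the antecedent side of each →), so it remains universal.

universal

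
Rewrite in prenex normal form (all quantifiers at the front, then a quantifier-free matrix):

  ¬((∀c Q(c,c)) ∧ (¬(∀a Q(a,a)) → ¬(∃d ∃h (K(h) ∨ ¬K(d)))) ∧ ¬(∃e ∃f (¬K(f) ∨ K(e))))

∃c ∃a ∃d ∃h ∃e ∃f (¬Q(c,c) ∨ ¬Q(a,a) ∧ (K(h) ∨ ¬K(d)) ∨ ¬K(f) ∨ K(e))

First replace A → B with ¬A ∨ B.
  ¬((∀c Q(c,c)) ∧ (¬¬(∀a Q(a,a)) ∨ ¬(∃d ∃h (K(h) ∨ ¬K(d)))) ∧ ¬(∃e ∃f (¬K(f) ∨ K(e))))
Push ¬ through the quantifiers and connectives to reach negation normal form:
  (∃c ¬Q(c,c)) ∨ (∃a ¬Q(a,a)) ∧ (∃d ∃h (K(h) ∨ ¬K(d))) ∨ (∃e ∃f (¬K(f) ∨ K(e)))
Finally move all quantifiers to the prefix:
  ∃c ∃a ∃d ∃h ∃e ∃f (¬Q(c,c) ∨ ¬Q(a,a) ∧ (K(h) ∨ ¬K(d)) ∨ ¬K(f) ∨ K(e))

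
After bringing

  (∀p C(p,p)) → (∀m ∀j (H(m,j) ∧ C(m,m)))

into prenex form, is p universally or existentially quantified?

existential

Eliminate → and ↔ using ¬ and ∨.
  ¬(∀p C(p,p)) ∨ (∀m ∀j (H(m,j) ∧ C(m,m)))
Push ¬ through the quantifiers and connectives to reach negation normal form:
  (∃p ¬C(p,p)) ∨ (∀m ∀j (H(m,j) ∧ C(m,m)))
All bound variables are already distinct, so no renaming is needed.
Extract every quantifier outward, since the variables are now distinct and don't occur free across branches:
  ∃p ∀m ∀j (¬C(p,p) ∨ H(m,j) ∧ C(m,m))
The quantifier ∀p sits under an odd number of negations (counting the antecedent side of each →), so it flips to ∃p.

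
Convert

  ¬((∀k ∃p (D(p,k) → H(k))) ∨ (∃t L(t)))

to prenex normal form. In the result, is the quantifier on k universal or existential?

existential

Eliminate → and ↔ using ¬ and ∨.
  ¬((∀k ∃p (¬D(p,k) ∨ H(k))) ∨ (∃t L(t)))
Push ¬ through the quantifiers and connectives to reach negation normal form:
  (∃k ∀p (D(p,k) ∧ ¬H(k))) ∧ (∀t ¬L(t))
Pull the quantifiers to the front (each side's bound variable is not free in the other side):
  ∃k ∀p ∀t (D(p,k) ∧ ¬H(k) ∧ ¬L(t))
The quantifier ∀k sits under an odd number of negations (counting the antecedent side of each →), so it flips to ∃k.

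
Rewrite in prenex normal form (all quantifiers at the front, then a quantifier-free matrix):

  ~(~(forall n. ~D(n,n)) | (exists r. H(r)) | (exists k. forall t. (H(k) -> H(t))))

Rewrite implications/biconditionals: A → B as ¬A ∨ B.
  ~(~(forall n. ~D(n,n)) | (exists r. H(r)) | (exists k. forall t. (~H(k) | H(t))))
Drive negations inward (¬∀x A ≡ ∃x ¬A, ¬∃x A ≡ ∀x ¬A, De Morgan for ∧/∨):
  (forall n. ~D(n,n)) & (forall r. ~H(r)) & (forall k. exists t. (H(k) & ~H(t)))
Finally move all quantifiers to the prefix:
  forall n. forall r. forall k. exists t. (~D(n,n) & ~H(r) & H(k) & ~H(t))

forall n. forall r. forall k. exists t. (~D(n,n) & ~H(r) & H(k) & ~H(t))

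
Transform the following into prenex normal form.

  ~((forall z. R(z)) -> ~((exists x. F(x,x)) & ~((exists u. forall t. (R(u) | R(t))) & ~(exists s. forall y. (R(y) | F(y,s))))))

Eliminate → and ↔ using ¬ and ∨.
  ~(~(forall z. R(z)) | ~((exists x. F(x,x)) & ~((exists u. forall t. (R(u) | R(t))) & ~(exists s. forall y. (R(y) | F(y,s))))))
Drive negations inward (¬∀x A ≡ ∃x ¬A, ¬∃x A ≡ ∀x ¬A, De Morgan for ∧/∨):
  (forall z. R(z)) & (exists x. F(x,x)) & ((forall u. exists t. (~R(u) & ~R(t))) | (exists s. forall y. (R(y) | F(y,s))))
All bound variables are already distinct, so no renaming is needed.
Extract every quantifier outward, since the variables are now distinct and don't occur free across branches:
  forall z. exists x. forall u. exists t. exists s. forall y. (R(z) & F(x,x) & (~R(u) & ~R(t) | R(y) | F(y,s)))

forall z. exists x. forall u. exists t. exists s. forall y. (R(z) & F(x,x) & (~R(u) & ~R(t) | R(y) | F(y,s)))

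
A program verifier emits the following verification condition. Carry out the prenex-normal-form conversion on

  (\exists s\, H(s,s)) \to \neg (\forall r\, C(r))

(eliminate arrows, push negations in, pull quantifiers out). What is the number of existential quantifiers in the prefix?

First replace A → B with ¬A ∨ B.
  \neg (\exists s\, H(s,s)) \lor \neg (\forall r\, C(r))
Push ¬ through the quantifiers and connectives to reach negation normal form:
  (\forall s\, \neg H(s,s)) \lor (\exists r\, \neg C(r))
All bound variables are already distinct, so no renaming is needed.
Finally move all quantifiers to the prefix:
  \forall s\, \exists r\, (\neg H(s,s) \lor \neg C(r))
The prefix is \forall s \exists r: 1 universal, 1 existential.

1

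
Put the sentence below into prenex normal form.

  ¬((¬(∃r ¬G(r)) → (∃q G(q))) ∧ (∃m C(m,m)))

First replace A → B with ¬A ∨ B.
  ¬((¬¬(∃r ¬G(r)) ∨ (∃q G(q))) ∧ (∃m C(m,m)))
Drive negations inward (¬∀x A ≡ ∃x ¬A, ¬∃x A ≡ ∀x ¬A, De Morgan for ∧/∨):
  (∀r G(r)) ∧ (∀q ¬G(q)) ∨ (∀m ¬C(m,m))
Extract every quantifier outward, since the variables are now distinct and don't occur free across branches:
  ∀r ∀q ∀m (G(r) ∧ ¬G(q) ∨ ¬C(m,m))

∀r ∀q ∀m (G(r) ∧ ¬G(q) ∨ ¬C(m,m))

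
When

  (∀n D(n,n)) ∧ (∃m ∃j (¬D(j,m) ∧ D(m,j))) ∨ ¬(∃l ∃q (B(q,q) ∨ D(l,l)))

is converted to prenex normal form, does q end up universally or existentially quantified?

Move each ¬ inward, flipping quantifiers it crosses:
  (∀n D(n,n)) ∧ (∃m ∃j (¬D(j,m) ∧ D(m,j))) ∨ (∀l ∀q (¬B(q,q) ∧ ¬D(l,l)))
Pull the quantifiers to the front (each side's bound variable is not free in the other side):
  ∀n ∃m ∃j ∀l ∀q (D(n,n) ∧ ¬D(j,m) ∧ D(m,j) ∨ ¬B(q,q) ∧ ¬D(l,l))
The quantifier ∃q sits under an odd number of negations, so it flips to ∀q.

universal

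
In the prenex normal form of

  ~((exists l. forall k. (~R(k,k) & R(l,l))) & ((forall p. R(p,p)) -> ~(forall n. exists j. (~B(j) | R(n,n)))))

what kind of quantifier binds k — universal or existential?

existential

Eliminate → and ↔ using ¬ and ∨.
  ~((exists l. forall k. (~R(k,k) & R(l,l))) & (~(forall p. R(p,p)) | ~(forall n. exists j. (~B(j) | R(n,n)))))
Drive negations inward (¬∀x A ≡ ∃x ¬A, ¬∃x A ≡ ∀x ¬A, De Morgan for ∧/∨):
  (forall l. exists k. (R(k,k) | ~R(l,l))) | (forall p. R(p,p)) & (forall n. exists j. (~B(j) | R(n,n)))
All bound variables are already distinct, so no renaming is needed.
Finally move all quantifiers to the prefix:
  forall l. exists k. forall p. forall n. exists j. (R(k,k) | ~R(l,l) | R(p,p) & (~B(j) | R(n,n)))
The quantifier forall k sits under an odd number of negations (counting the antecedent side of each →), so it flips to exists k.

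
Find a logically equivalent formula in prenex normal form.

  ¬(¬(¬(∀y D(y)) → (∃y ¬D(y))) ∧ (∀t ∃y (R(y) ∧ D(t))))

∀y ∃s ∃t ∀w1 (D(y) ∨ ¬D(s) ∨ ¬R(w1) ∨ ¬D(t))

Eliminate → and ↔ using ¬ and ∨.
  ¬(¬(¬¬(∀y D(y)) ∨ (∃y ¬D(y))) ∧ (∀t ∃y (R(y) ∧ D(t))))
Move each ¬ inward, flipping quantifiers it crosses:
  (∀y D(y)) ∨ (∃y ¬D(y)) ∨ (∃t ∀y (¬R(y) ∨ ¬D(t)))
Give each quantifier a distinct variable: y↦s, y↦w1.
  (∀y D(y)) ∨ (∃s ¬D(s)) ∨ (∃t ∀w1 (¬R(w1) ∨ ¬D(t)))
Pull the quantifiers to the front (each side's bound variable is not free in the other side):
  ∀y ∃s ∃t ∀w1 (D(y) ∨ ¬D(s) ∨ ¬R(w1) ∨ ¬D(t))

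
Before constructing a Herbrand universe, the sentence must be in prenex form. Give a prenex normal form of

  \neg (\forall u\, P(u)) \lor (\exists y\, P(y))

Move each ¬ inward, flipping quantifiers it crosses:
  (\exists u\, \neg P(u)) \lor (\exists y\, P(y))
Pull the quantifiers to the front (each side's bound variable is not free in the other side):
  \exists u\, \exists y\, (\neg P(u) \lor P(y))

\exists u\, \exists y\, (\neg P(u) \lor P(y))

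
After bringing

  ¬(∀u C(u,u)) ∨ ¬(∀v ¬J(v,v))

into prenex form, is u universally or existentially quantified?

Move each ¬ inward, flipping quantifiers it crosses:
  (∃u ¬C(u,u)) ∨ (∃v J(v,v))
All bound variables are already distinct, so no renaming is needed.
Finally move all quantifiers to the prefix:
  ∃u ∃v (¬C(u,u) ∨ J(v,v))
The quantifier ∀u sits under an odd number of negations, so it flips to ∃u.

existential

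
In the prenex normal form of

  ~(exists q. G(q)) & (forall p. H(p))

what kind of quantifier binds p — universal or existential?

universal

Drive negations inward (¬∀x A ≡ ∃x ¬A, ¬∃x A ≡ ∀x ¬A, De Morgan for ∧/∨):
  (forall q. ~G(q)) & (forall p. H(p))
All bound variables are already distinct, so no renaming is needed.
Extract every quantifier outward, since the variables are now distinct and don't occur free across branches:
  forall q. forall p. (~G(q) & H(p))
The quantifier forall p sits under an even number of negations, so it remains universal.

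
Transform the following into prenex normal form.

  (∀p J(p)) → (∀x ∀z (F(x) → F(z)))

∃p ∀x ∀z (¬J(p) ∨ ¬F(x) ∨ F(z))

First replace A → B with ¬A ∨ B.
  ¬(∀p J(p)) ∨ (∀x ∀z (¬F(x) ∨ F(z)))
Drive negations inward (¬∀x A ≡ ∃x ¬A, ¬∃x A ≡ ∀x ¬A, De Morgan for ∧/∨):
  (∃p ¬J(p)) ∨ (∀x ∀z (¬F(x) ∨ F(z)))
Extract every quantifier outward, since the variables are now distinct and don't occur free across branches:
  ∃p ∀x ∀z (¬J(p) ∨ ¬F(x) ∨ F(z))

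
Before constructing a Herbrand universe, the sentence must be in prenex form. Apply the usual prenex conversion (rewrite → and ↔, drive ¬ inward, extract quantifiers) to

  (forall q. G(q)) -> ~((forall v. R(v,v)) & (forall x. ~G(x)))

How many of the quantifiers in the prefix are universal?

0

Rewrite implications/biconditionals: A → B as ¬A ∨ B.
  ~(forall q. G(q)) | ~((forall v. R(v,v)) & (forall x. ~G(x)))
Push ¬ through the quantifiers and connectives to reach negation normal form:
  (exists q. ~G(q)) | (exists v. ~R(v,v)) | (exists x. G(x))
Pull the quantifiers to the front (each side's bound variable is not free in the other side):
  exists q. exists v. exists x. (~G(q) | ~R(v,v) | G(x))
The prefix is exists q exists v exists x: 0 universal, 3 existential.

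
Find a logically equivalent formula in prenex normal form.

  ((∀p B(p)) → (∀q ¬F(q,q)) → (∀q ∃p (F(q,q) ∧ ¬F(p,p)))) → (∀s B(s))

Rewrite implications/biconditionals: A → B as ¬A ∨ B.
  ¬(¬(∀p B(p)) ∨ ¬(∀q ¬F(q,q)) ∨ (∀q ∃p (F(q,q) ∧ ¬F(p,p)))) ∨ (∀s B(s))
Drive negations inward (¬∀x A ≡ ∃x ¬A, ¬∃x A ≡ ∀x ¬A, De Morgan for ∧/∨):
  (∀p B(p)) ∧ (∀q ¬F(q,q)) ∧ (∃q ∀p (¬F(q,q) ∨ F(p,p))) ∨ (∀s B(s))
Rename bound variables to avoid capture: q↦y1, p↦z1.
  (∀p B(p)) ∧ (∀q ¬F(q,q)) ∧ (∃y1 ∀z1 (¬F(y1,y1) ∨ F(z1,z1))) ∨ (∀s B(s))
Finally move all quantifiers to the prefix:
  ∀p ∀q ∃y1 ∀z1 ∀s (B(p) ∧ ¬F(q,q) ∧ (¬F(y1,y1) ∨ F(z1,z1)) ∨ B(s))

∀p ∀q ∃y1 ∀z1 ∀s (B(p) ∧ ¬F(q,q) ∧ (¬F(y1,y1) ∨ F(z1,z1)) ∨ B(s))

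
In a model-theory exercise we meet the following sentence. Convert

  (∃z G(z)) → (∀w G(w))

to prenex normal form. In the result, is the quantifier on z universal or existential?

universal

Eliminate → and ↔ using ¬ and ∨.
  ¬(∃z G(z)) ∨ (∀w G(w))
Move each ¬ inward, flipping quantifiers it crosses:
  (∀z ¬G(z)) ∨ (∀w G(w))
Extract every quantifier outward, since the variables are now distinct and don't occur free across branches:
  ∀z ∀w (¬G(z) ∨ G(w))
The quantifier ∃z sits under an odd number of negations (counting the antecedent side of each →), so it flips to ∀z.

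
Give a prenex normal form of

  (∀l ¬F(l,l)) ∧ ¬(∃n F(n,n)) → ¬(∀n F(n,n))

∃l ∃n ∃w1 (F(l,l) ∨ F(n,n) ∨ ¬F(w1,w1))

Rewrite implications/biconditionals: A → B as ¬A ∨ B.
  ¬((∀l ¬F(l,l)) ∧ ¬(∃n F(n,n))) ∨ ¬(∀n F(n,n))
Push ¬ through the quantifiers and connectives to reach negation normal form:
  (∃l F(l,l)) ∨ (∃n F(n,n)) ∨ (∃n ¬F(n,n))
Rename bound variables to avoid capture: n↦w1.
  (∃l F(l,l)) ∨ (∃n F(n,n)) ∨ (∃w1 ¬F(w1,w1))
Finally move all quantifiers to the prefix:
  ∃l ∃n ∃w1 (F(l,l) ∨ F(n,n) ∨ ¬F(w1,w1))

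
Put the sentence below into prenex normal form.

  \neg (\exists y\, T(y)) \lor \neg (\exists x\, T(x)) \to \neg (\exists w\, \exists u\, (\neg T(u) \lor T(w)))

First replace A → B with ¬A ∨ B.
  \neg (\neg (\exists y\, T(y)) \lor \neg (\exists x\, T(x))) \lor \neg (\exists w\, \exists u\, (\neg T(u) \lor T(w)))
Drive negations inward (¬∀x A ≡ ∃x ¬A, ¬∃x A ≡ ∀x ¬A, De Morgan for ∧/∨):
  (\exists y\, T(y)) \land (\exists x\, T(x)) \lor (\forall w\, \forall u\, (T(u) \land \neg T(w)))
Finally move all quantifiers to the prefix:
  \exists y\, \exists x\, \forall w\, \forall u\, (T(y) \land T(x) \lor T(u) \land \neg T(w))

\exists y\, \exists x\, \forall w\, \forall u\, (T(y) \land T(x) \lor T(u) \land \neg T(w))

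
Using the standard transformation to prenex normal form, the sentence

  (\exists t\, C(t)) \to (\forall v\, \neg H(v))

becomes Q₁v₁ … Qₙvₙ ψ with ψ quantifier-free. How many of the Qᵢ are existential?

First replace A → B with ¬A ∨ B.
  \neg (\exists t\, C(t)) \lor (\forall v\, \neg H(v))
Push ¬ through the quantifiers and connectives to reach negation normal form:
  (\forall t\, \neg C(t)) \lor (\forall v\, \neg H(v))
Extract every quantifier outward, since the variables are now distinct and don't occur free across branches:
  \forall t\, \forall v\, (\neg C(t) \lor \neg H(v))
The prefix is \forall t \forall v: 2 universal, 0 existential.

0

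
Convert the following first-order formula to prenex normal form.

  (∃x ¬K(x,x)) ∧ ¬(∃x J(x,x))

Push ¬ through the quantifiers and connectives to reach negation normal form:
  (∃x ¬K(x,x)) ∧ (∀x ¬J(x,x))
Give each quantifier a distinct variable: x↦a.
  (∃x ¬K(x,x)) ∧ (∀a ¬J(a,a))
Pull the quantifiers to the front (each side's bound variable is not free in the other side):
  ∃x ∀a (¬K(x,x) ∧ ¬J(a,a))

∃x ∀a (¬K(x,x) ∧ ¬J(a,a))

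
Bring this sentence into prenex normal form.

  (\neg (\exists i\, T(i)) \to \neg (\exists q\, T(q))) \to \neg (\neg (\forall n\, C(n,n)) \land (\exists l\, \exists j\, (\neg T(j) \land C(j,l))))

\forall i\, \exists q\, \forall n\, \forall l\, \forall j\, (\neg T(i) \land T(q) \lor C(n,n) \lor T(j) \lor \neg C(j,l))

Rewrite implications/biconditionals: A → B as ¬A ∨ B.
  \neg (\neg \neg (\exists i\, T(i)) \lor \neg (\exists q\, T(q))) \lor \neg (\neg (\forall n\, C(n,n)) \land (\exists l\, \exists j\, (\neg T(j) \land C(j,l))))
Move each ¬ inward, flipping quantifiers it crosses:
  (\forall i\, \neg T(i)) \land (\exists q\, T(q)) \lor (\forall n\, C(n,n)) \lor (\forall l\, \forall j\, (T(j) \lor \neg C(j,l)))
All bound variables are already distinct, so no renaming is needed.
Pull the quantifiers to the front (each side's bound variable is not free in the other side):
  \forall i\, \exists q\, \forall n\, \forall l\, \forall j\, (\neg T(i) \land T(q) \lor C(n,n) \lor T(j) \lor \neg C(j,l))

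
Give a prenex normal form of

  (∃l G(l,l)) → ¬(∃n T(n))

∀l ∀n (¬G(l,l) ∨ ¬T(n))

Eliminate → and ↔ using ¬ and ∨.
  ¬(∃l G(l,l)) ∨ ¬(∃n T(n))
Push ¬ through the quantifiers and connectives to reach negation normal form:
  (∀l ¬G(l,l)) ∨ (∀n ¬T(n))
All bound variables are already distinct, so no renaming is needed.
Pull the quantifiers to the front (each side's bound variable is not free in the other side):
  ∀l ∀n (¬G(l,l) ∨ ¬T(n))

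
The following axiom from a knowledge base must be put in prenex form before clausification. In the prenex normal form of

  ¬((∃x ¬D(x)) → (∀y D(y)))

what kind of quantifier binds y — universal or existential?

First replace A → B with ¬A ∨ B.
  ¬(¬(∃x ¬D(x)) ∨ (∀y D(y)))
Drive negations inward (¬∀x A ≡ ∃x ¬A, ¬∃x A ≡ ∀x ¬A, De Morgan for ∧/∨):
  (∃x ¬D(x)) ∧ (∃y ¬D(y))
All bound variables are already distinct, so no renaming is needed.
Pull the quantifiers to the front (each side's bound variable is not free in the other side):
  ∃x ∃y (¬D(x) ∧ ¬D(y))
The quantifier ∀y sits under an odd number of negations (counting the antecedent side of each →), so it flips to ∃y.

existential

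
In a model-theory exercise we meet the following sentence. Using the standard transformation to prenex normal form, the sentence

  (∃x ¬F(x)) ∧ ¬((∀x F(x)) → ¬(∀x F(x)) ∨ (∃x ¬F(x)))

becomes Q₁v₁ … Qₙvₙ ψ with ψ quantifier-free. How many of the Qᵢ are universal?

3

Eliminate → and ↔ using ¬ and ∨.
  (∃x ¬F(x)) ∧ ¬(¬(∀x F(x)) ∨ ¬(∀x F(x)) ∨ (∃x ¬F(x)))
Move each ¬ inward, flipping quantifiers it crosses:
  (∃x ¬F(x)) ∧ (∀x F(x)) ∧ (∀x F(x)) ∧ (∀x F(x))
Rename bound variables to avoid capture: x↦z1, x↦q, x↦w1.
  (∃x ¬F(x)) ∧ (∀z1 F(z1)) ∧ (∀q F(q)) ∧ (∀w1 F(w1))
Extract every quantifier outward, since the variables are now distinct and don't occur free across branches:
  ∃x ∀z1 ∀q ∀w1 (¬F(x) ∧ F(z1) ∧ F(q) ∧ F(w1))
The prefix is ∃x ∀z1 ∀q ∀w1: 3 universal, 1 existential.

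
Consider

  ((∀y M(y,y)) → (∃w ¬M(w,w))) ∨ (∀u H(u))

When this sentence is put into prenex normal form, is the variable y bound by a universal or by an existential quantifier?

existential

Eliminate → and ↔ using ¬ and ∨.
  ¬(∀y M(y,y)) ∨ (∃w ¬M(w,w)) ∨ (∀u H(u))
Move each ¬ inward, flipping quantifiers it crosses:
  (∃y ¬M(y,y)) ∨ (∃w ¬M(w,w)) ∨ (∀u H(u))
Pull the quantifiers to the front (each side's bound variable is not free in the other side):
  ∃y ∃w ∀u (¬M(y,y) ∨ ¬M(w,w) ∨ H(u))
The quantifier ∀y sits under an odd number of negations (counting the antecedent side of each →), so it flips to ∃y.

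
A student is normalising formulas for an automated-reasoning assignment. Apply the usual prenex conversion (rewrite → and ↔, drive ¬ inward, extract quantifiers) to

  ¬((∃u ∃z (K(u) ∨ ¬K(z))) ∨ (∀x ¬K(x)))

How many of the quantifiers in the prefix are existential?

Move each ¬ inward, flipping quantifiers it crosses:
  (∀u ∀z (¬K(u) ∧ K(z))) ∧ (∃x K(x))
All bound variables are already distinct, so no renaming is needed.
Finally move all quantifiers to the prefix:
  ∀u ∀z ∃x (¬K(u) ∧ K(z) ∧ K(x))
The prefix is ∀u ∀z ∃x: 2 universal, 1 existential.

1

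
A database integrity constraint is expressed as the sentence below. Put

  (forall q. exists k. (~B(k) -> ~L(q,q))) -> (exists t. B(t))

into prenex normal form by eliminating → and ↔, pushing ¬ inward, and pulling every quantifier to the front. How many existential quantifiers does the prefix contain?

First replace A → B with ¬A ∨ B.
  ~(forall q. exists k. (~~B(k) | ~L(q,q))) | (exists t. B(t))
Move each ¬ inward, flipping quantifiers it crosses:
  (exists q. forall k. (~B(k) & L(q,q))) | (exists t. B(t))
Pull the quantifiers to the front (each side's bound variable is not free in the other side):
  exists q. forall k. exists t. (~B(k) & L(q,q) | B(t))
The prefix is exists q forall k exists t: 1 universal, 2 existential.

2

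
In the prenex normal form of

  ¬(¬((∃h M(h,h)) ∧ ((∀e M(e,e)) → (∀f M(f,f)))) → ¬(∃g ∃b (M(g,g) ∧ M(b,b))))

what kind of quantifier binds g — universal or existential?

existential

First replace A → B with ¬A ∨ B.
  ¬(¬¬((∃h M(h,h)) ∧ (¬(∀e M(e,e)) ∨ (∀f M(f,f)))) ∨ ¬(∃g ∃b (M(g,g) ∧ M(b,b))))
Drive negations inward (¬∀x A ≡ ∃x ¬A, ¬∃x A ≡ ∀x ¬A, De Morgan for ∧/∨):
  ((∀h ¬M(h,h)) ∨ (∀e M(e,e)) ∧ (∃f ¬M(f,f))) ∧ (∃g ∃b (M(g,g) ∧ M(b,b)))
Pull the quantifiers to the front (each side's bound variable is not free in the other side):
  ∀h ∀e ∃f ∃g ∃b ((¬M(h,h) ∨ M(e,e) ∧ ¬M(f,f)) ∧ M(g,g) ∧ M(b,b))
The quantifier ∃g sits under an even number of negations (counting the antecedent side of each →), so it remains existential.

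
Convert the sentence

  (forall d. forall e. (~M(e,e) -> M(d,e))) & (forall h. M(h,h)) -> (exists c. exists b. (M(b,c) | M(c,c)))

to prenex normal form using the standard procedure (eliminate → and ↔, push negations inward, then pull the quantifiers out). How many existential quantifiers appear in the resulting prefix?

Eliminate → and ↔ using ¬ and ∨.
  ~((forall d. forall e. (~~M(e,e) | M(d,e))) & (forall h. M(h,h))) | (exists c. exists b. (M(b,c) | M(c,c)))
Push ¬ through the quantifiers and connectives to reach negation normal form:
  (exists d. exists e. (~M(e,e) & ~M(d,e))) | (exists h. ~M(h,h)) | (exists c. exists b. (M(b,c) | M(c,c)))
Extract every quantifier outward, since the variables are now distinct and don't occur free across branches:
  exists d. exists e. exists h. exists c. exists b. (~M(e,e) & ~M(d,e) | ~M(h,h) | M(b,c) | M(c,c))
The prefix is exists d exists e exists h exists c exists b: 0 universal, 5 existential.

5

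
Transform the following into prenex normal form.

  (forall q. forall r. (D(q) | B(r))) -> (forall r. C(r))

exists q. exists r. forall v. (~D(q) & ~B(r) | C(v))

Rewrite implications/biconditionals: A → B as ¬A ∨ B.
  ~(forall q. forall r. (D(q) | B(r))) | (forall r. C(r))
Push ¬ through the quantifiers and connectives to reach negation normal form:
  (exists q. exists r. (~D(q) & ~B(r))) | (forall r. C(r))
Standardize variables apart so no two quantifiers bind the same name: r↦v.
  (exists q. exists r. (~D(q) & ~B(r))) | (forall v. C(v))
Extract every quantifier outward, since the variables are now distinct and don't occur free across branches:
  exists q. exists r. forall v. (~D(q) & ~B(r) | C(v))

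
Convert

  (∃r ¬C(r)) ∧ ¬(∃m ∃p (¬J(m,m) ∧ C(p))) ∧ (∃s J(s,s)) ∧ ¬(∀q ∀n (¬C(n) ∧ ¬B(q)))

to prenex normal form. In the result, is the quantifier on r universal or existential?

Move each ¬ inward, flipping quantifiers it crosses:
  (∃r ¬C(r)) ∧ (∀m ∀p (J(m,m) ∨ ¬C(p))) ∧ (∃s J(s,s)) ∧ (∃q ∃n (C(n) ∨ B(q)))
All bound variables are already distinct, so no renaming is needed.
Finally move all quantifiers to the prefix:
  ∃r ∀m ∀p ∃s ∃q ∃n (¬C(r) ∧ (J(m,m) ∨ ¬C(p)) ∧ J(s,s) ∧ (C(n) ∨ B(q)))
The quantifier ∃r sits under an even number of negations, so it remains existential.

existential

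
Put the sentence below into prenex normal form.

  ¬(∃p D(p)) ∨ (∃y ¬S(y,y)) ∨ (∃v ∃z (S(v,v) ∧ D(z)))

Move each ¬ inward, flipping quantifiers it crosses:
  (∀p ¬D(p)) ∨ (∃y ¬S(y,y)) ∨ (∃v ∃z (S(v,v) ∧ D(z)))
Finally move all quantifiers to the prefix:
  ∀p ∃y ∃v ∃z (¬D(p) ∨ ¬S(y,y) ∨ S(v,v) ∧ D(z))

∀p ∃y ∃v ∃z (¬D(p) ∨ ¬S(y,y) ∨ S(v,v) ∧ D(z))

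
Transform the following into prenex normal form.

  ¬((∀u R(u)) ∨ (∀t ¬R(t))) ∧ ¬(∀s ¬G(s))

∃u ∃t ∃s (¬R(u) ∧ R(t) ∧ G(s))

Push ¬ through the quantifiers and connectives to reach negation normal form:
  (∃u ¬R(u)) ∧ (∃t R(t)) ∧ (∃s G(s))
All bound variables are already distinct, so no renaming is needed.
Extract every quantifier outward, since the variables are now distinct and don't occur free across branches:
  ∃u ∃t ∃s (¬R(u) ∧ R(t) ∧ G(s))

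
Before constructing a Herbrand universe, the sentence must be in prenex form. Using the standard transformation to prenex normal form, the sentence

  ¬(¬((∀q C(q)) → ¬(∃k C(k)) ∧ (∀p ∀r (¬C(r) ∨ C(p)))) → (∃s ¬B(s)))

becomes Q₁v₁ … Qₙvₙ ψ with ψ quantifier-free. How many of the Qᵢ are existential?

Eliminate → and ↔ using ¬ and ∨.
  ¬(¬¬(¬(∀q C(q)) ∨ ¬(∃k C(k)) ∧ (∀p ∀r (¬C(r) ∨ C(p)))) ∨ (∃s ¬B(s)))
Push ¬ through the quantifiers and connectives to reach negation normal form:
  (∀q C(q)) ∧ ((∃k C(k)) ∨ (∃p ∃r (C(r) ∧ ¬C(p)))) ∧ (∀s B(s))
All bound variables are already distinct, so no renaming is needed.
Extract every quantifier outward, since the variables are now distinct and don't occur free across branches:
  ∀q ∃k ∃p ∃r ∀s (C(q) ∧ (C(k) ∨ C(r) ∧ ¬C(p)) ∧ B(s))
The prefix is ∀q ∃k ∃p ∃r ∀s: 2 universal, 3 existential.

3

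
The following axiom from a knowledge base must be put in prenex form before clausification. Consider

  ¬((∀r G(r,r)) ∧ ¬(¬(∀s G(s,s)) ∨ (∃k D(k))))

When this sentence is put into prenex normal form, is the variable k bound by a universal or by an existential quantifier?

existential

Drive negations inward (¬∀x A ≡ ∃x ¬A, ¬∃x A ≡ ∀x ¬A, De Morgan for ∧/∨):
  (∃r ¬G(r,r)) ∨ (∃s ¬G(s,s)) ∨ (∃k D(k))
All bound variables are already distinct, so no renaming is needed.
Extract every quantifier outward, since the variables are now distinct and don't occur free across branches:
  ∃r ∃s ∃k (¬G(r,r) ∨ ¬G(s,s) ∨ D(k))
The quantifier ∃k sits under an even number of negations, so it remains existential.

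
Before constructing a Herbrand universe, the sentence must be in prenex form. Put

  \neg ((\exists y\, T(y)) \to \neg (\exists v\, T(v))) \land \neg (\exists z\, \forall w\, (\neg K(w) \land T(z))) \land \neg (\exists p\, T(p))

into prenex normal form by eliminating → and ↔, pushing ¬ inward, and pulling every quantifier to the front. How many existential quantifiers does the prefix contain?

3

Rewrite implications/biconditionals: A → B as ¬A ∨ B.
  \neg (\neg (\exists y\, T(y)) \lor \neg (\exists v\, T(v))) \land \neg (\exists z\, \forall w\, (\neg K(w) \land T(z))) \land \neg (\exists p\, T(p))
Push ¬ through the quantifiers and connectives to reach negation normal form:
  (\exists y\, T(y)) \land (\exists v\, T(v)) \land (\forall z\, \exists w\, (K(w) \lor \neg T(z))) \land (\forall p\, \neg T(p))
All bound variables are already distinct, so no renaming is needed.
Finally move all quantifiers to the prefix:
  \exists y\, \exists v\, \forall z\, \exists w\, \forall p\, (T(y) \land T(v) \land (K(w) \lor \neg T(z)) \land \neg T(p))
The prefix is \exists y \exists v \forall z \exists w \forall p: 2 universal, 3 existential.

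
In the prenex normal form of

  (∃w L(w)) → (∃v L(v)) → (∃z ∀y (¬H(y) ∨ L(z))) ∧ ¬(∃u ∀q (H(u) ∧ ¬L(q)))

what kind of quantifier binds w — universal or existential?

First replace A → B with ¬A ∨ B.
  ¬(∃w L(w)) ∨ ¬(∃v L(v)) ∨ (∃z ∀y (¬H(y) ∨ L(z))) ∧ ¬(∃u ∀q (H(u) ∧ ¬L(q)))
Push ¬ through the quantifiers and connectives to reach negation normal form:
  (∀w ¬L(w)) ∨ (∀v ¬L(v)) ∨ (∃z ∀y (¬H(y) ∨ L(z))) ∧ (∀u ∃q (¬H(u) ∨ L(q)))
All bound variables are already distinct, so no renaming is needed.
Extract every quantifier outward, since the variables are now distinct and don't occur free across branches:
  ∀w ∀v ∃z ∀y ∀u ∃q (¬L(w) ∨ ¬L(v) ∨ (¬H(y) ∨ L(z)) ∧ (¬H(u) ∨ L(q)))
The quantifier ∃w sits under an odd number of negations (counting the antecedent side of each →), so it flips to ∀w.

universal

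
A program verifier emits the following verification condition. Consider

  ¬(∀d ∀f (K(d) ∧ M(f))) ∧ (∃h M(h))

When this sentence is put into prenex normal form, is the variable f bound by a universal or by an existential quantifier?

existential

Push ¬ through the quantifiers and connectives to reach negation normal form:
  (∃d ∃f (¬K(d) ∨ ¬M(f))) ∧ (∃h M(h))
Pull the quantifiers to the front (each side's bound variable is not free in the other side):
  ∃d ∃f ∃h ((¬K(d) ∨ ¬M(f)) ∧ M(h))
The quantifier ∀f sits under an odd number of negations, so it flips to ∃f.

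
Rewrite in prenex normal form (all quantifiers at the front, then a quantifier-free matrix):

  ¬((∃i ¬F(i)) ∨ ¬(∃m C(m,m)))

∀i ∃m (F(i) ∧ C(m,m))

Drive negations inward (¬∀x A ≡ ∃x ¬A, ¬∃x A ≡ ∀x ¬A, De Morgan for ∧/∨):
  (∀i F(i)) ∧ (∃m C(m,m))
All bound variables are already distinct, so no renaming is needed.
Extract every quantifier outward, since the variables are now distinct and don't occur free across branches:
  ∀i ∃m (F(i) ∧ C(m,m))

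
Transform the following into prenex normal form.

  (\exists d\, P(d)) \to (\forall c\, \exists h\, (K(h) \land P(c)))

\forall d\, \forall c\, \exists h\, (\neg P(d) \lor K(h) \land P(c))

Rewrite implications/biconditionals: A → B as ¬A ∨ B.
  \neg (\exists d\, P(d)) \lor (\forall c\, \exists h\, (K(h) \land P(c)))
Push ¬ through the quantifiers and connectives to reach negation normal form:
  (\forall d\, \neg P(d)) \lor (\forall c\, \exists h\, (K(h) \land P(c)))
All bound variables are already distinct, so no renaming is needed.
Extract every quantifier outward, since the variables are now distinct and don't occur free across branches:
  \forall d\, \forall c\, \exists h\, (\neg P(d) \lor K(h) \land P(c))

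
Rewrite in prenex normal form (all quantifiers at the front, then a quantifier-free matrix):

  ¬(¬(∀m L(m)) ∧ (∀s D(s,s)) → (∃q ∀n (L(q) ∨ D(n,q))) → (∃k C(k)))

First replace A → B with ¬A ∨ B.
  ¬(¬(¬(∀m L(m)) ∧ (∀s D(s,s))) ∨ ¬(∃q ∀n (L(q) ∨ D(n,q))) ∨ (∃k C(k)))
Move each ¬ inward, flipping quantifiers it crosses:
  (∃m ¬L(m)) ∧ (∀s D(s,s)) ∧ (∃q ∀n (L(q) ∨ D(n,q))) ∧ (∀k ¬C(k))
All bound variables are already distinct, so no renaming is needed.
Pull the quantifiers to the front (each side's bound variable is not free in the other side):
  ∃m ∀s ∃q ∀n ∀k (¬L(m) ∧ D(s,s) ∧ (L(q) ∨ D(n,q)) ∧ ¬C(k))

∃m ∀s ∃q ∀n ∀k (¬L(m) ∧ D(s,s) ∧ (L(q) ∨ D(n,q)) ∧ ¬C(k))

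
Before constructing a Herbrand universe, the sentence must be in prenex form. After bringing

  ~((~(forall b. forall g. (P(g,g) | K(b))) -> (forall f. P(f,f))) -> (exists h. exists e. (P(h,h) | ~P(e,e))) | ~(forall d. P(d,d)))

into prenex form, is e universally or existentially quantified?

universal

Rewrite implications/biconditionals: A → B as ¬A ∨ B.
  ~(~(~~(forall b. forall g. (P(g,g) | K(b))) | (forall f. P(f,f))) | (exists h. exists e. (P(h,h) | ~P(e,e))) | ~(forall d. P(d,d)))
Move each ¬ inward, flipping quantifiers it crosses:
  ((forall b. forall g. (P(g,g) | K(b))) | (forall f. P(f,f))) & (forall h. forall e. (~P(h,h) & P(e,e))) & (forall d. P(d,d))
Pull the quantifiers to the front (each side's bound variable is not free in the other side):
  forall b. forall g. forall f. forall h. forall e. forall d. ((P(g,g) | K(b) | P(f,f)) & ~P(h,h) & P(e,e) & P(d,d))
The quantifier exists e sits under an odd number of negations (counting the antecedent side of each →), so it flips to forall e.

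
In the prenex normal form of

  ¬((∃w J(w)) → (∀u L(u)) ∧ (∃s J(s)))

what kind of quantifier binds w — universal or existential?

existential

Eliminate → and ↔ using ¬ and ∨.
  ¬(¬(∃w J(w)) ∨ (∀u L(u)) ∧ (∃s J(s)))
Move each ¬ inward, flipping quantifiers it crosses:
  (∃w J(w)) ∧ ((∃u ¬L(u)) ∨ (∀s ¬J(s)))
All bound variables are already distinct, so no renaming is needed.
Finally move all quantifiers to the prefix:
  ∃w ∃u ∀s (J(w) ∧ (¬L(u) ∨ ¬J(s)))
The quantifier ∃w sits under an even number of negations (counting the antecedent side of each →), so it remains existential.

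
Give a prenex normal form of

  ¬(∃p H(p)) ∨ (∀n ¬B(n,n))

Move each ¬ inward, flipping quantifiers it crosses:
  (∀p ¬H(p)) ∨ (∀n ¬B(n,n))
All bound variables are already distinct, so no renaming is needed.
Extract every quantifier outward, since the variables are now distinct and don't occur free across branches:
  ∀p ∀n (¬H(p) ∨ ¬B(n,n))

∀p ∀n (¬H(p) ∨ ¬B(n,n))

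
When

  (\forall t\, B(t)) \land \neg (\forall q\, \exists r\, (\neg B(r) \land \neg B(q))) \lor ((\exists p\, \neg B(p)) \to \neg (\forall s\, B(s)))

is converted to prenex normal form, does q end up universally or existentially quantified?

Rewrite implications/biconditionals: A → B as ¬A ∨ B.
  (\forall t\, B(t)) \land \neg (\forall q\, \exists r\, (\neg B(r) \land \neg B(q))) \lor \neg (\exists p\, \neg B(p)) \lor \neg (\forall s\, B(s))
Push ¬ through the quantifiers and connectives to reach negation normal form:
  (\forall t\, B(t)) \land (\exists q\, \forall r\, (B(r) \lor B(q))) \lor (\forall p\, B(p)) \lor (\exists s\, \neg B(s))
Pull the quantifiers to the front (each side's bound variable is not free in the other side):
  \forall t\, \exists q\, \forall r\, \forall p\, \exists s\, (B(t) \land (B(r) \lor B(q)) \lor B(p) \lor \neg B(s))
The quantifier \forall q sits under an odd number of negations (counting the antecedent side of each →), so it flips to \exists q.

existential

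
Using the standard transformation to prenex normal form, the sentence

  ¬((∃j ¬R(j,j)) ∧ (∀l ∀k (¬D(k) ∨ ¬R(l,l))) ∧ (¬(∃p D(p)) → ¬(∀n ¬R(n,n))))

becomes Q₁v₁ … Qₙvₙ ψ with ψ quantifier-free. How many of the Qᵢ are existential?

2

Rewrite implications/biconditionals: A → B as ¬A ∨ B.
  ¬((∃j ¬R(j,j)) ∧ (∀l ∀k (¬D(k) ∨ ¬R(l,l))) ∧ (¬¬(∃p D(p)) ∨ ¬(∀n ¬R(n,n))))
Move each ¬ inward, flipping quantifiers it crosses:
  (∀j R(j,j)) ∨ (∃l ∃k (D(k) ∧ R(l,l))) ∨ (∀p ¬D(p)) ∧ (∀n ¬R(n,n))
All bound variables are already distinct, so no renaming is needed.
Extract every quantifier outward, since the variables are now distinct and don't occur free across branches:
  ∀j ∃l ∃k ∀p ∀n (R(j,j) ∨ D(k) ∧ R(l,l) ∨ ¬D(p) ∧ ¬R(n,n))
The prefix is ∀j ∃l ∃k ∀p ∀n: 3 universal, 2 existential.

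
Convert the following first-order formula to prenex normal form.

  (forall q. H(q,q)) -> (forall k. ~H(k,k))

exists q. forall k. (~H(q,q) | ~H(k,k))

Rewrite implications/biconditionals: A → B as ¬A ∨ B.
  ~(forall q. H(q,q)) | (forall k. ~H(k,k))
Move each ¬ inward, flipping quantifiers it crosses:
  (exists q. ~H(q,q)) | (forall k. ~H(k,k))
Finally move all quantifiers to the prefix:
  exists q. forall k. (~H(q,q) | ~H(k,k))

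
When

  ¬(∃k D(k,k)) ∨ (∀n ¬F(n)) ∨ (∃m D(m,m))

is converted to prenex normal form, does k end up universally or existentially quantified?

universal

Push ¬ through the quantifiers and connectives to reach negation normal form:
  (∀k ¬D(k,k)) ∨ (∀n ¬F(n)) ∨ (∃m D(m,m))
All bound variables are already distinct, so no renaming is needed.
Extract every quantifier outward, since the variables are now distinct and don't occur free across branches:
  ∀k ∀n ∃m (¬D(k,k) ∨ ¬F(n) ∨ D(m,m))
The quantifier ∃k sits under an odd number of negations, so it flips to ∀k.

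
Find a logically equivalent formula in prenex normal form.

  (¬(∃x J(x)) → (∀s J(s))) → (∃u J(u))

Eliminate → and ↔ using ¬ and ∨.
  ¬(¬¬(∃x J(x)) ∨ (∀s J(s))) ∨ (∃u J(u))
Move each ¬ inward, flipping quantifiers it crosses:
  (∀x ¬J(x)) ∧ (∃s ¬J(s)) ∨ (∃u J(u))
All bound variables are already distinct, so no renaming is needed.
Extract every quantifier outward, since the variables are now distinct and don't occur free across branches:
  ∀x ∃s ∃u (¬J(x) ∧ ¬J(s) ∨ J(u))

∀x ∃s ∃u (¬J(x) ∧ ¬J(s) ∨ J(u))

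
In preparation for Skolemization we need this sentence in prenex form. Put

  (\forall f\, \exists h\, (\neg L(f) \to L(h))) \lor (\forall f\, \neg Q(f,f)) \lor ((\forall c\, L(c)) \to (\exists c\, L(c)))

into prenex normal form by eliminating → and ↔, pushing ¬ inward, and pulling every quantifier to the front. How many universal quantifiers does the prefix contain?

First replace A → B with ¬A ∨ B.
  (\forall f\, \exists h\, (\neg \neg L(f) \lor L(h))) \lor (\forall f\, \neg Q(f,f)) \lor \neg (\forall c\, L(c)) \lor (\exists c\, L(c))
Push ¬ through the quantifiers and connectives to reach negation normal form:
  (\forall f\, \exists h\, (L(f) \lor L(h))) \lor (\forall f\, \neg Q(f,f)) \lor (\exists c\, \neg L(c)) \lor (\exists c\, L(c))
Rename bound variables to avoid capture: f↦v, c↦r.
  (\forall f\, \exists h\, (L(f) \lor L(h))) \lor (\forall v\, \neg Q(v,v)) \lor (\exists c\, \neg L(c)) \lor (\exists r\, L(r))
Extract every quantifier outward, since the variables are now distinct and don't occur free across branches:
  \forall f\, \exists h\, \forall v\, \exists c\, \exists r\, (L(f) \lor L(h) \lor \neg Q(v,v) \lor \neg L(c) \lor L(r))
The prefix is \forall f \exists h \forall v \exists c \exists r: 2 universal, 3 existential.

2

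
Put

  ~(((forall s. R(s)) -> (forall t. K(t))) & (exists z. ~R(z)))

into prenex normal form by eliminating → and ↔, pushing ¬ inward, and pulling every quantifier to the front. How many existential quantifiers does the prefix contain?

Eliminate → and ↔ using ¬ and ∨.
  ~((~(forall s. R(s)) | (forall t. K(t))) & (exists z. ~R(z)))
Move each ¬ inward, flipping quantifiers it crosses:
  (forall s. R(s)) & (exists t. ~K(t)) | (forall z. R(z))
All bound variables are already distinct, so no renaming is needed.
Finally move all quantifiers to the prefix:
  forall s. exists t. forall z. (R(s) & ~K(t) | R(z))
The prefix is forall s exists t forall z: 2 universal, 1 existential.

1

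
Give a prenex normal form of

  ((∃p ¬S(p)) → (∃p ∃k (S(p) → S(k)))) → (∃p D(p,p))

∃p ∀a ∀k ∃t (¬S(p) ∧ S(a) ∧ ¬S(k) ∨ D(t,t))

Rewrite implications/biconditionals: A → B as ¬A ∨ B.
  ¬(¬(∃p ¬S(p)) ∨ (∃p ∃k (¬S(p) ∨ S(k)))) ∨ (∃p D(p,p))
Push ¬ through the quantifiers and connectives to reach negation normal form:
  (∃p ¬S(p)) ∧ (∀p ∀k (S(p) ∧ ¬S(k))) ∨ (∃p D(p,p))
Give each quantifier a distinct variable: p↦a, p↦t.
  (∃p ¬S(p)) ∧ (∀a ∀k (S(a) ∧ ¬S(k))) ∨ (∃t D(t,t))
Extract every quantifier outward, since the variables are now distinct and don't occur free across branches:
  ∃p ∀a ∀k ∃t (¬S(p) ∧ S(a) ∧ ¬S(k) ∨ D(t,t))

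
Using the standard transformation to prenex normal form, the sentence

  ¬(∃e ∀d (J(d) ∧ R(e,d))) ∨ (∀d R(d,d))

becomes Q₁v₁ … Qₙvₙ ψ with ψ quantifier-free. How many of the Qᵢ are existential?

Move each ¬ inward, flipping quantifiers it crosses:
  (∀e ∃d (¬J(d) ∨ ¬R(e,d))) ∨ (∀d R(d,d))
Rename bound variables to avoid capture: d↦p.
  (∀e ∃d (¬J(d) ∨ ¬R(e,d))) ∨ (∀p R(p,p))
Finally move all quantifiers to the prefix:
  ∀e ∃d ∀p (¬J(d) ∨ ¬R(e,d) ∨ R(p,p))
The prefix is ∀e ∃d ∀p: 2 universal, 1 existential.

1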